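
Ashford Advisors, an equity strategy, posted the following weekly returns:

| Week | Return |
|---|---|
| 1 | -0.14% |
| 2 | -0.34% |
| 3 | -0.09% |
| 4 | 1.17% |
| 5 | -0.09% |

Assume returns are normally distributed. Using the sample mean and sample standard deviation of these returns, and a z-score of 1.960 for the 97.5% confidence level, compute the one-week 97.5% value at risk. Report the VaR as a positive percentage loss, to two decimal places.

r̄ = (-0.14 − 0.34 − 0.09 + 1.17 − 0.09) / 5 = 0.1020%
Sample std dev = √[1.4683 / 4] = 0.6059%
VaR = −(r̄ − z·σ) = −(0.1020 − 1.960 × 0.6059) = −(-1.0856) = 1.0856%

1.09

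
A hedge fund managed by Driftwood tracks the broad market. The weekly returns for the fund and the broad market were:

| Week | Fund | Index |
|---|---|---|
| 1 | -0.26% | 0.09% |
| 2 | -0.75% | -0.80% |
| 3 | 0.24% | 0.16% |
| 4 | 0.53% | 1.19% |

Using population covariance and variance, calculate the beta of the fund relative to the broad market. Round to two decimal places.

r̄p = -0.0600%,  r̄m = 0.1600%
Cov = Σ(rp − r̄p)(rm − r̄m) / 4 = 0.3210
Var(rm) = Σ(rm − r̄m)² / 4 = 0.4969
β = Cov / Var = 0.3210 / 0.4969 = 0.6460

0.65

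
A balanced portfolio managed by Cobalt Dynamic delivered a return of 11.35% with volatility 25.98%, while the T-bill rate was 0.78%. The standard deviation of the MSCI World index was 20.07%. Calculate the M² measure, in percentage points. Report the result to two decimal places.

8.95

Sharpe = (Rp − Rf) / σp = (11.35% − 0.78%) / 25.98% = 0.4069
M² = Rf + Sharpe × σm = 0.78% + 0.4069 × 20.07% = 8.9465%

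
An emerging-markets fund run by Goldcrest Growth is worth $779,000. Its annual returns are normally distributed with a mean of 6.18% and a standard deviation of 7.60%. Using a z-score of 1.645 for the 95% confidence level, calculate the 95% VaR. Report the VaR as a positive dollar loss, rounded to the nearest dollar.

$49,248

Return at the 95% tail: μ − z·σ = 6.18% − 1.645 × 7.60% = 6.18 − 12.5020 = -6.3220%
VaR = −(-6.3220%) × $779,000 = 6.3220% × $779,000 = $49,248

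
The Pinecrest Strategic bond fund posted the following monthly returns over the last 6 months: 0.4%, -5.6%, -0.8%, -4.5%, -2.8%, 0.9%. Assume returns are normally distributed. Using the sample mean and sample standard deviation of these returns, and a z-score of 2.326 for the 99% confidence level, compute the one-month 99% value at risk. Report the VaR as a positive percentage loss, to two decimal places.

r̄ = (0.4 − 5.6 − 0.8 − 4.5 − 2.8 + 0.9) / 6 = -12.40 / 6 = -2.0667%
Σ(r − r̄)² = 35.4333; sample σ = √(35.4333/5) = 2.6621%
VaR = −(r̄ − z·σ) = −(-2.0667 − 2.326 × 2.6621) = −(-8.2587) = 8.2587%

8.26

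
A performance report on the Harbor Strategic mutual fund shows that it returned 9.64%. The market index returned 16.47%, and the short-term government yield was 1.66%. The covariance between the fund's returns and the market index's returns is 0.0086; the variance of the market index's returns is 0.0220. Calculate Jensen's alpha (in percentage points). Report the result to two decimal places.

β = Cov / Var = 0.0086 / 0.0220 = 0.3909
E[R] = Rf + β(Rm − Rf) = 1.66% + 0.3909 × (16.47% − 1.66%) = 7.4492%
α = Rp − E[R] = 9.64% − 7.4492% = 2.1908

2.19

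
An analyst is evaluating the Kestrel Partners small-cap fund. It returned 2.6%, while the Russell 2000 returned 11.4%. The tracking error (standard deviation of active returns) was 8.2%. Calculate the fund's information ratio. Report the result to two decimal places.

-1.07

IR = (Rp − Rb) / TE = (2.6% − 11.4%) / 8.2% = -8.80% / 8.2% = -1.0732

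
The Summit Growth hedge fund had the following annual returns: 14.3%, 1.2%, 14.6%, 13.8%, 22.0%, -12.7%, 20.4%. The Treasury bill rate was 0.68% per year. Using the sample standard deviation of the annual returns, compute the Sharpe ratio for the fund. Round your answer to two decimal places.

Mean return r̄ = 73.60 / 7 = 10.5143%
Σ(r − r̄)² = (14.3 − 10.5143)² + (1.2 − 10.5143)² + (14.6 − 10.5143)² + … = 897.1286
σ = √[897.1286 / 6] = 12.2279%
Sharpe = (r̄ − rf) / σ = (10.5143 − 0.68) / 12.2279 = 9.8343 / 12.2279 = 0.8043

0.80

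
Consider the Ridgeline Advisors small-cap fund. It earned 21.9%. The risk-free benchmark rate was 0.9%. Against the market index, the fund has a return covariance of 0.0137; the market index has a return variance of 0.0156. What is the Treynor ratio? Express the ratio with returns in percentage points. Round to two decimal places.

23.91

β = Cov / Var = 0.0137 / 0.0156 = 0.8782
Treynor = (Rp − Rf) / β = (21.9% − 0.9%) / 0.8782 = 21.00 / 0.8782 = 23.9125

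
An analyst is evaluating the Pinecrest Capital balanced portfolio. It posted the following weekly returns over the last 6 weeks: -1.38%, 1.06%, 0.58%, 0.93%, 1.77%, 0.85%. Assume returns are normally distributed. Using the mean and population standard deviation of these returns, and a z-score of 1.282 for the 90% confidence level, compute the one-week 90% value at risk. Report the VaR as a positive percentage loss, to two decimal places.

r̄ = (-1.38 + 1.06 + 0.58 + 0.93 + 1.77 + 0.85) / 6 = 0.6350%
Population σ = √[Σ(r − r̄)² / 6] = √[5.6654 / 6] = √0.9442 = 0.9717%
VaR = −(r̄ − z·σ) = −(0.6350 − 1.282 × 0.9717) = −(-0.6107) = 0.6107%

0.61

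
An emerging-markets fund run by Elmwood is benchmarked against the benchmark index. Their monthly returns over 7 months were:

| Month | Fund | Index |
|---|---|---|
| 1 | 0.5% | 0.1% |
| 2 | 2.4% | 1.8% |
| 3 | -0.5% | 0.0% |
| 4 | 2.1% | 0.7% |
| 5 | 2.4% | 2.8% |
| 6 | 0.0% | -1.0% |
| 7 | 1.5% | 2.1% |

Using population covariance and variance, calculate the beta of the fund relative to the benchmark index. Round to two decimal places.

0.72

r̄p = 1.2000%,  r̄m = 0.9286%
Cov = Σ(rp − r̄p)(rm − r̄m) / 7 = 1.1300
Var(rm) = Σ(rm − r̄m)² / 7 = 1.5649
β = Cov / Var = 1.1300 / 1.5649 = 0.7221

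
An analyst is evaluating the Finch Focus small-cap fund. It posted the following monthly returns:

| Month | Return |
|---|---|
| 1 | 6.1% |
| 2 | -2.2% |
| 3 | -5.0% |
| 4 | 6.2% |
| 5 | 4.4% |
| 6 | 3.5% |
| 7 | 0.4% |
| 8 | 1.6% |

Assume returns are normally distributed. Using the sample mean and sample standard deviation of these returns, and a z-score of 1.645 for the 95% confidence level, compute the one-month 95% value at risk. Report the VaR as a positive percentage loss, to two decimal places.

4.70

μ = (6.1 − 2.2 − 5 + 6.2 + 4.4 + 3.5 + 0.4 + 1.6) / 8 = 1.8750%
Σ(r − μ)² = (6.1 − 1.8750)² + (-2.2 − 1.8750)² + … = 111.6950
sample σ = √(111.6950 / 7) = √15.9564 = 3.9945%
VaR = −(μ − z·σ) = −(1.8750 − 1.645 × 3.9945) = −(-4.6960) = 4.6960%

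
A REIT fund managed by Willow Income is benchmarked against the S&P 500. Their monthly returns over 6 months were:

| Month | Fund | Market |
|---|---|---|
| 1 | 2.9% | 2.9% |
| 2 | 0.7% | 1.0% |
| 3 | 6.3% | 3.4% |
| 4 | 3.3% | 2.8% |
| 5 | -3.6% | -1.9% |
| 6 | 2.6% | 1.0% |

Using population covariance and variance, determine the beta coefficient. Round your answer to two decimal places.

1.58

r̄p = 2.0333%,  r̄m = 1.5333%
Cov = Σ(rp − r̄p)(rm − r̄m) / 6 = 5.0839
Var(rm) = Σ(rm − r̄m)² / 6 = 3.2189
β = Cov / Var = 5.0839 / 3.2189 = 1.5794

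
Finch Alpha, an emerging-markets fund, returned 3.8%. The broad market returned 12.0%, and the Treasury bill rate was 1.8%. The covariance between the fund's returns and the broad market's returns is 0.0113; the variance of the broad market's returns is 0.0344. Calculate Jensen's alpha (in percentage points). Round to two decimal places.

β = Cov / Var = 0.0113 / 0.0344 = 0.3285
E[R] = Rf + β(Rm − Rf) = 1.8% + 0.3285 × (12.0% − 1.8%) = 5.1507%
α = Rp − E[R] = 3.8% − 5.1507% = -1.3507

-1.35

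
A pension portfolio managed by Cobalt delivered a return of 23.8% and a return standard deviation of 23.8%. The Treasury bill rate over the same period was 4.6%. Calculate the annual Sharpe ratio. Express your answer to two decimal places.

Sharpe = (Rp − Rf) / σp = (23.8% − 4.6%) / 23.8% = 19.20% / 23.8% = 0.8067

0.81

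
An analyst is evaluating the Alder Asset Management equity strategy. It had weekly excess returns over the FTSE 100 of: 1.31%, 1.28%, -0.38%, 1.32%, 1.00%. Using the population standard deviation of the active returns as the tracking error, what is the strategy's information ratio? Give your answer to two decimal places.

r̄ = (1.31 + 1.28 − 0.38 + 1.32 + 1) / 5 = 4.530 / 5 = 0.9060%
Σ(r − r̄)² = 2.1371; population σ = √(2.1371/5) = 0.6538%
IR = r̄ / tracking error = 0.9060 / 0.6538 = 1.3857

1.39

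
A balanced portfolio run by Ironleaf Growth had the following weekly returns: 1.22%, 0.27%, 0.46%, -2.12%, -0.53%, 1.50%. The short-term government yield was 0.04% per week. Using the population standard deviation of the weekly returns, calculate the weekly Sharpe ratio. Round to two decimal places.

0.08

r̄ = (1.22 + 0.27 + 0.46 − 2.12 − 0.53 + 1.5) / 6 = 0.800 / 6 = 0.1333%
Σ(r − r̄)² = (1.22 − 0.1333)² + (0.27 − 0.1333)² + … = 8.6915
σ = √[8.6915 / 6] = 1.2036%
Sharpe = (r̄ − rf) / σ = (0.1333 − 0.04) / 1.2036 = 0.0933 / 1.2036 = 0.0775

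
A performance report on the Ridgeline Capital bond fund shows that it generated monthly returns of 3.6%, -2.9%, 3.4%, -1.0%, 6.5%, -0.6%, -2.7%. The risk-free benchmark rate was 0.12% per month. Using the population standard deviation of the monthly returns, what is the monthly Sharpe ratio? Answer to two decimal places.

r̄ = (3.6 − 2.9 + 3.4 − 1 + 6.5 − 0.6 − 2.7) / 7 = 0.9000%
Σ(r − r̄)² = (3.6 − 0.9000)² + (-2.9 − 0.9000)² + (3.4 − 0.9000)² + … = 78.1600
σ = √[78.1600 / 7] = 3.3415%
Sharpe = (r̄ − rf) / σ = (0.9000 − 0.12) / 3.3415 = 0.7800 / 3.3415 = 0.2334

0.23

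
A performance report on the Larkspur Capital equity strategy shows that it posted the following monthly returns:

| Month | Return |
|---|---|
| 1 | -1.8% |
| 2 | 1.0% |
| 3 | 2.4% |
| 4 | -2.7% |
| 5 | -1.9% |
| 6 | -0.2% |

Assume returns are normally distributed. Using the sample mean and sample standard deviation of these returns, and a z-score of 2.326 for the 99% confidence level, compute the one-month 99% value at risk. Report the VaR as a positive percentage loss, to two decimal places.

μ = (-1.8 + 1 + 2.4 − 2.7 − 1.9 − 0.2) / 6 = -3.20 / 6 = -0.5333%
Sample σ = √[Σ(r − μ)² / 5] = √[19.2333 / 5] = √3.8467 = 1.9613%
VaR = −(μ − z·σ) = −(-0.5333 − 2.326 × 1.9613) = −(-5.0953) = 5.0953%

5.10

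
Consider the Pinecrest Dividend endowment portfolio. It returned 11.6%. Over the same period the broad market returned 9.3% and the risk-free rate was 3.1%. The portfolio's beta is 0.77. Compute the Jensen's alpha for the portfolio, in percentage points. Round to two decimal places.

CAPM expected return = Rf + β(Rm − Rf) = 3.1% + 0.77 × (9.3% − 3.1%) = 3.1 + 0.77 × 6.20 = 7.8740%
Jensen's α = Rp − E[R] = 11.6% − 7.8740% = 3.7260

3.73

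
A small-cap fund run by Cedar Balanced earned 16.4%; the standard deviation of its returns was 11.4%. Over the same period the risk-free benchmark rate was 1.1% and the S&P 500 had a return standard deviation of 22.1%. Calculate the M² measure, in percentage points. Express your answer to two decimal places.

Sharpe = (Rp − Rf) / σp = (16.4% − 1.1%) / 11.4% = 1.3421
M² = Rf + Sharpe × σm = 1.1% + 1.3421 × 22.1% = 30.7604%

30.76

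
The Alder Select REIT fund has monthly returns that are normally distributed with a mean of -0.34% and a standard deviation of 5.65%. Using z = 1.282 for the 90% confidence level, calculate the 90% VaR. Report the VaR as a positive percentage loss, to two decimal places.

VaR (as % loss) = −(μ − z·σ) = −(-0.34% − 1.282 × 5.65%) = −(-7.5833%) = 7.5833%

7.58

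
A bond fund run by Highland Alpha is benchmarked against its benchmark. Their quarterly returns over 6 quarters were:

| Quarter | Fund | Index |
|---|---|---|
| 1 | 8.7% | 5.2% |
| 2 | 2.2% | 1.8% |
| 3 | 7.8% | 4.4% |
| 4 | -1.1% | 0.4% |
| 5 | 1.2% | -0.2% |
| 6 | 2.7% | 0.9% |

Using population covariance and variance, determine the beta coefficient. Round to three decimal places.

1.645

r̄p = 3.5833%,  r̄m = 2.0833%
Cov = Σ(rp − r̄p)(rm − r̄m) / 6 = 6.7464
Var(rm) = Σ(rm − r̄m)² / 6 = 4.1014
β = Cov / Var = 6.7464 / 4.1014 = 1.6449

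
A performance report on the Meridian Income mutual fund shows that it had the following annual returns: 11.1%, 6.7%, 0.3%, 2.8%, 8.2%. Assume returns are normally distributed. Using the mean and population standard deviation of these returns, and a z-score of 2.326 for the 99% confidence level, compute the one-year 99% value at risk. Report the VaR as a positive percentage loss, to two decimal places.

Mean return r̄ = 29.10 / 5 = 5.8200%
Population σ = √[Σ(r − r̄)² / 5] = √[73.9080 / 5] = √14.7816 = 3.8447%
VaR = −(r̄ − z·σ) = −(5.8200 − 2.326 × 3.8447) = −(-3.1228) = 3.1228%

3.12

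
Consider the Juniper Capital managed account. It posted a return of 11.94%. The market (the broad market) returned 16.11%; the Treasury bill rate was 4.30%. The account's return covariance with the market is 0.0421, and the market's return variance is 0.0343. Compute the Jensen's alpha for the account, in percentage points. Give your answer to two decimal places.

-6.86

β = Cov / Var = 0.0421 / 0.0343 = 1.2274
E[R] = Rf + β(Rm − Rf) = 4.30% + 1.2274 × (16.11% − 4.30%) = 18.7956%
α = Rp − E[R] = 11.94% − 18.7956% = -6.8556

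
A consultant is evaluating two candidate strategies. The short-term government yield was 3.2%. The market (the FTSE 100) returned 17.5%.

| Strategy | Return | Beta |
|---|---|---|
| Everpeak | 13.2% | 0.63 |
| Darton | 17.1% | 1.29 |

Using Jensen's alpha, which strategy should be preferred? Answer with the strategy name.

Everpeak: α = 13.2% − [3.2% + 0.63 × (17.5% − 3.2%)] = 0.991
Darton: α = 17.1% − [3.2% + 1.29 × (17.5% − 3.2%)] = -4.547
Highest: Everpeak (0.991).

Everpeak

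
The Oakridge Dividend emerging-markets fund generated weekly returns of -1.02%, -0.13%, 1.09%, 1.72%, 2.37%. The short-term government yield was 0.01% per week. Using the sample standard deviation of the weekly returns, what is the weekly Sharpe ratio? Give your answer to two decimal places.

0.58

r̄ = (-1.02 − 0.13 + 1.09 + 1.72 + 2.37) / 5 = 4.030 / 5 = 0.8060%
Σ(r − r̄)² = (-1.02 − 0.8060)² + (-0.13 − 0.8060)² + … = 7.5725
sample σ = √(7.5725 / 4) = √1.8931 = 1.3759%
Sharpe = (r̄ − rf) / σ = (0.8060 − 0.01) / 1.3759 = 0.7960 / 1.3759 = 0.5785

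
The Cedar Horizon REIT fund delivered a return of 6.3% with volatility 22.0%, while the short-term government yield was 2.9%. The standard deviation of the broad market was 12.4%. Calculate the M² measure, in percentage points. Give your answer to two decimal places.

Sharpe = (Rp − Rf) / σp = (6.3% − 2.9%) / 22.0% = 0.1545
M² = Rf + Sharpe × σm = 2.9% + 0.1545 × 12.4% = 4.8158%

4.82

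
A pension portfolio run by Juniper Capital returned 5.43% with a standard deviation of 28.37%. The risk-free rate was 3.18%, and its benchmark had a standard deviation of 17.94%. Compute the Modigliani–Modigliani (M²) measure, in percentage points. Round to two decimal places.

Sharpe = (Rp − Rf) / σp = (5.43% − 3.18%) / 28.37% = 0.0793
M² = Rf + Sharpe × σm = 3.18% + 0.0793 × 17.94% = 4.6026%

4.60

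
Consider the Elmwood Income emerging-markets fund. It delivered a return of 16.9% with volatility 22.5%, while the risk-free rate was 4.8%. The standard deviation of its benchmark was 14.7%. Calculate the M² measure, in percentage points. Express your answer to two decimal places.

Sharpe = (Rp − Rf) / σp = (16.9% − 4.8%) / 22.5% = 0.5378
M² = Rf + Sharpe × σm = 4.8% + 0.5378 × 14.7% = 12.7057%

12.71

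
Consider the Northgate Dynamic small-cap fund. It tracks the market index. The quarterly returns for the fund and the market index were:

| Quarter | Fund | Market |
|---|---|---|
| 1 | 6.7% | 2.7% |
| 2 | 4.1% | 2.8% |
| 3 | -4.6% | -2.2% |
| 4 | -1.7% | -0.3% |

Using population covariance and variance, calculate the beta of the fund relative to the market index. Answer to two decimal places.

2.07

r̄p = 1.1250%,  r̄m = 0.7500%
Cov = Σ(rp − r̄p)(rm − r̄m) / 4 = 9.2063
Var(rm) = Σ(rm − r̄m)² / 4 = 4.4525
β = Cov / Var = 9.2063 / 4.4525 = 2.0677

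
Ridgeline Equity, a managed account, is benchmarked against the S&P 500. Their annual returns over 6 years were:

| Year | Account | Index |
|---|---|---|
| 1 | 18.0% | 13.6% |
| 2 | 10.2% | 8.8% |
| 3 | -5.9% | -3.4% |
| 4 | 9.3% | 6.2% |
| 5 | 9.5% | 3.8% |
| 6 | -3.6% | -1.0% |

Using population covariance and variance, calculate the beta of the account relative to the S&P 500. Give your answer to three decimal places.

1.405

r̄p = 6.2500%,  r̄m = 4.6667%
Cov = Σ(rp − r̄p)(rm − r̄m) / 6 = 46.1633
Var(rm) = Σ(rm − r̄m)² / 6 = 32.8622
β = Cov / Var = 46.1633 / 32.8622 = 1.4048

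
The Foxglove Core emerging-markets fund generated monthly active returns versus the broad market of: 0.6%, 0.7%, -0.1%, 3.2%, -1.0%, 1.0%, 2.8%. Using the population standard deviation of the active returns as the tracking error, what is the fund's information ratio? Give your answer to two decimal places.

Mean return r̄ = 7.20 / 7 = 1.0286%
Σ(r − r̄)² = 13.5343; population σ = √(13.5343/7) = 1.3905%
IR = r̄ / tracking error = 1.0286 / 1.3905 = 0.7397

0.74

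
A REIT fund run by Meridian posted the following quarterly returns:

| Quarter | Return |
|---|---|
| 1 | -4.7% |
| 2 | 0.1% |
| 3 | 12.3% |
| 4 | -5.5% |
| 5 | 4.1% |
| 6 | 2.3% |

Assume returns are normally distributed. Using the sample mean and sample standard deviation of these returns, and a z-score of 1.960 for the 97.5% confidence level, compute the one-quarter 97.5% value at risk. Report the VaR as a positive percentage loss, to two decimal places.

11.37

μ = (-4.7 + 0.1 + 12.3 − 5.5 + 4.1 + 2.3) / 6 = 8.60 / 6 = 1.4333%
Sample std dev = √[213.4133 / 5] = 6.5332%
VaR = −(μ − z·σ) = −(1.4333 − 1.960 × 6.5332) = −(-11.3718) = 11.3718%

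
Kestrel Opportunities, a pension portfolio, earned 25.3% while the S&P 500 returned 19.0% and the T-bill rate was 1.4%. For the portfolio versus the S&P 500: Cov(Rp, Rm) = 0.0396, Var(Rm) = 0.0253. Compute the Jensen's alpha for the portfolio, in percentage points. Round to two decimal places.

-3.65

β = Cov / Var = 0.0396 / 0.0253 = 1.5652
E[R] = Rf + β(Rm − Rf) = 1.4% + 1.5652 × (19.0% − 1.4%) = 28.9475%
α = Rp − E[R] = 25.3% − 28.9475% = -3.6475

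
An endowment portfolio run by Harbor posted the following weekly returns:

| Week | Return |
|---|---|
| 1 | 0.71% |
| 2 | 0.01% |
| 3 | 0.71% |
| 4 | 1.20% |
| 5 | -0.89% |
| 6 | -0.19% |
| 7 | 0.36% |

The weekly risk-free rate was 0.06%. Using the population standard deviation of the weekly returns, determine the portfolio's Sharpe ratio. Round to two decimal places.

Mean return r̄ = 1.910 / 7 = 0.2729%
Σ(r − r̄)² = 2.8849; population σ = √(2.8849/7) = 0.6420%
Sharpe = (r̄ − rf) / σ = (0.2729 − 0.06) / 0.6420 = 0.2129 / 0.6420 = 0.3316

0.33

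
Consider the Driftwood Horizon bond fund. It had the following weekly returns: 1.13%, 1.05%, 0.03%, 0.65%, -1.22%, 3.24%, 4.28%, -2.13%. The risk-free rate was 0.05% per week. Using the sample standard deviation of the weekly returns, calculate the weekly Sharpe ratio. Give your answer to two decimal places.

0.39

μ = (1.13 + 1.05 + 0.03 + 0.65 − 1.22 + 3.24 + 4.28 − 2.13) / 8 = 7.030 / 8 = 0.8788%
Σ(r − μ)² = 31.4665; sample σ = √(31.4665/7) = 2.1202%
Sharpe = (μ − rf) / σ = (0.8788 − 0.05) / 2.1202 = 0.8288 / 2.1202 = 0.3909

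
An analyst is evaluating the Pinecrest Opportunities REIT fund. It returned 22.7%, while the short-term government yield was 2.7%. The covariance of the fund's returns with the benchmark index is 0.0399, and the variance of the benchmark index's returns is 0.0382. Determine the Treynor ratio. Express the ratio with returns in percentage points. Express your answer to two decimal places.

β = Cov / Var = 0.0399 / 0.0382 = 1.0445
Treynor = (Rp − Rf) / β = (22.7% − 2.7%) / 1.0445 = 20.00 / 1.0445 = 19.1479

19.15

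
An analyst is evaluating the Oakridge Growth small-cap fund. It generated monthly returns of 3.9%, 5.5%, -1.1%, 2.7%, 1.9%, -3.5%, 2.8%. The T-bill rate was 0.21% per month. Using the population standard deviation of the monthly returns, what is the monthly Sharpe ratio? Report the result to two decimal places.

Mean return r̄ = 12.20 / 7 = 1.7429%
Σ(r − r̄)² = (3.9 − 1.7429)² + (5.5 − 1.7429)² + … = 56.3971
population σ = √(56.3971 / 7) = √8.0567 = 2.8384%
Sharpe = (r̄ − rf) / σ = (1.7429 − 0.21) / 2.8384 = 1.5329 / 2.8384 = 0.5401

0.54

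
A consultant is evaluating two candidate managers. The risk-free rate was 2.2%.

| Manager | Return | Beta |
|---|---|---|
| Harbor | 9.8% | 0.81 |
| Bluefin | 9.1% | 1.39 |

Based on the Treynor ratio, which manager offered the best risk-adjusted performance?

Harbor

Harbor: Treynor = (9.8% − 2.2%) / 0.81 = 9.383
Bluefin: Treynor = (9.1% − 2.2%) / 1.39 = 4.964
Highest: Harbor (9.383).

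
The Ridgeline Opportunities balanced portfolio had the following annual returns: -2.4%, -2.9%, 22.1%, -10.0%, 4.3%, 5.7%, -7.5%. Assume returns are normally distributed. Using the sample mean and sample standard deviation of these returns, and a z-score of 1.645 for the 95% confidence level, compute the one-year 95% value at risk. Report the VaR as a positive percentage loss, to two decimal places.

16.41

r̄ = (-2.4 − 2.9 + 22.1 − 10 + 4.3 + 5.7 − 7.5) / 7 = 9.30 / 7 = 1.3286%
Σ(r − r̄)² = (-2.4 − 1.3286)² + (-2.9 − 1.3286)² + … = 697.4543
sample σ = √(697.4543 / 6) = √116.2424 = 10.7816%
VaR = −(r̄ − z·σ) = −(1.3286 − 1.645 × 10.7816) = −(-16.4071) = 16.4071%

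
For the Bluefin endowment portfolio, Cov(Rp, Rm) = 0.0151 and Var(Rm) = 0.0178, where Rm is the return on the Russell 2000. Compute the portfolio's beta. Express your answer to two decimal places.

β = Cov(Rp, Rm) / Var(Rm) = 0.0151 / 0.0178 = 0.8483

0.85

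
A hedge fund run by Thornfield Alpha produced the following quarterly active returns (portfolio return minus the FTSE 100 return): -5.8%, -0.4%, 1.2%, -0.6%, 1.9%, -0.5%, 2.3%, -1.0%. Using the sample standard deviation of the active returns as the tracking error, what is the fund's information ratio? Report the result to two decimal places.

μ = (-5.8 − 0.4 + 1.2 − 0.6 + 1.9 − 0.5 + 2.3 − 1) / 8 = -2.90 / 8 = -0.3625%
Σ(r − μ)² = (-5.8 − (-0.3625))² + (-0.4 − (-0.3625))² + (1.2 − (-0.3625))² + … = 44.6988
σ = √[44.6988 / 7] = 2.5270%
IR = μ / tracking error = -0.3625 / 2.5270 = -0.1435

-0.14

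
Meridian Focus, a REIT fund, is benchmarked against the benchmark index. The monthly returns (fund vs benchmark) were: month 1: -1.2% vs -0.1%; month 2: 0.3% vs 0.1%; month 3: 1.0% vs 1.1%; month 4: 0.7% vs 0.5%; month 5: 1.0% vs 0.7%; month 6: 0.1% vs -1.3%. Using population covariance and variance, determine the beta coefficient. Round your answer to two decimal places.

0.53

r̄p = 0.3167%,  r̄m = 0.1667%
Cov = Σ(rp − r̄p)(rm − r̄m) / 6 = 0.3089
Var(rm) = Σ(rm − r̄m)² / 6 = 0.5822
β = Cov / Var = 0.3089 / 0.5822 = 0.5306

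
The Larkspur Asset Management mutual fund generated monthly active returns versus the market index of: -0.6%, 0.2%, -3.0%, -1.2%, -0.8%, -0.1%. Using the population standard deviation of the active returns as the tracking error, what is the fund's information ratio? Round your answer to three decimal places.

-0.884

Mean return μ = -5.50 / 6 = -0.9167%
Population std dev = √[6.4483 / 6] = 1.0367%
IR = μ / tracking error = -0.9167 / 1.0367 = -0.8842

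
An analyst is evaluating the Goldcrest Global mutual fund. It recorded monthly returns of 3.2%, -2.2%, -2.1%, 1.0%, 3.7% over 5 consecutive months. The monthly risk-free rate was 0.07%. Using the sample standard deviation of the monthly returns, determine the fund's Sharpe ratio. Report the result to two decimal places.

0.23

Mean return r̄ = 3.60 / 5 = 0.7200%
Sample σ = √[Σ(r − r̄)² / 4] = √[31.5880 / 4] = √7.8970 = 2.8102%
Sharpe = (r̄ − rf) / σ = (0.7200 − 0.07) / 2.8102 = 0.6500 / 2.8102 = 0.2313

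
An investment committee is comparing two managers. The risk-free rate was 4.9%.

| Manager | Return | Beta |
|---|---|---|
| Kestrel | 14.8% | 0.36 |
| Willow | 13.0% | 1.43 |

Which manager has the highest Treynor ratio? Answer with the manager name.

Kestrel: Treynor = (14.8% − 4.9%) / 0.36 = 27.500
Willow: Treynor = (13.0% − 4.9%) / 1.43 = 5.664
Highest: Kestrel (27.500).

Kestrel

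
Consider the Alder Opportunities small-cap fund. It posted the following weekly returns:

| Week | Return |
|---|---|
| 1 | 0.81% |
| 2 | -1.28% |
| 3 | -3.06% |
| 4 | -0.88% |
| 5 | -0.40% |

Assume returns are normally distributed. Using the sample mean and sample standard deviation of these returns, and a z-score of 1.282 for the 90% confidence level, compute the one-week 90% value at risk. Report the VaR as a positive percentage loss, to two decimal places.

Mean return μ = -4.810 / 5 = -0.9620%
Sample std dev = √[7.9653 / 4] = 1.4111%
VaR = −(μ − z·σ) = −(-0.9620 − 1.282 × 1.4111) = −(-2.7710) = 2.7710%

2.77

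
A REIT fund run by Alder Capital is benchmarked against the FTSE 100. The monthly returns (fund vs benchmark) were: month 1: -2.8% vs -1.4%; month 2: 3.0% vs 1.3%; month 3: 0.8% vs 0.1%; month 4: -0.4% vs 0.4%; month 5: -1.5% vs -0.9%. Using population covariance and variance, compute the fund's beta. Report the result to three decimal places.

1.965

r̄p = -0.1800%,  r̄m = -0.1000%
Cov = Σ(rp − r̄p)(rm − r̄m) / 5 = 1.8000
Var(rm) = Σ(rm − r̄m)² / 5 = 0.9160
β = Cov / Var = 1.8000 / 0.9160 = 1.9651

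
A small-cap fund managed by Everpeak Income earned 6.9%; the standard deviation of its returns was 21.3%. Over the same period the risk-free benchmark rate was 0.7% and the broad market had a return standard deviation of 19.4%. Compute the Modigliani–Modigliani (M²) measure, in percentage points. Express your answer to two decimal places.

6.35

Sharpe = (Rp − Rf) / σp = (6.9% − 0.7%) / 21.3% = 0.2911
M² = Rf + Sharpe × σm = 0.7% + 0.2911 × 19.4% = 6.3473%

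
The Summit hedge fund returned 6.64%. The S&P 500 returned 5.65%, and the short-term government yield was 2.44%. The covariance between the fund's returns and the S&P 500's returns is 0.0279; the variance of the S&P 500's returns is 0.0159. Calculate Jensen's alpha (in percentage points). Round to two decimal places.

β = Cov / Var = 0.0279 / 0.0159 = 1.7547
E[R] = Rf + β(Rm − Rf) = 2.44% + 1.7547 × (5.65% − 2.44%) = 8.0726%
α = Rp − E[R] = 6.64% − 8.0726% = -1.4326

-1.43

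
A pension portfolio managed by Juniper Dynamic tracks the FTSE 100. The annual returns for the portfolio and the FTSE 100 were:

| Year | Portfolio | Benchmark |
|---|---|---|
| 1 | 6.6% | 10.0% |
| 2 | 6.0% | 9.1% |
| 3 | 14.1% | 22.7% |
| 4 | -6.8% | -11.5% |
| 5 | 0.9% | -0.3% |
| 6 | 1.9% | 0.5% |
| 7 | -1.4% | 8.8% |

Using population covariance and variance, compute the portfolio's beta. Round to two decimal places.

0.56

r̄p = 3.0429%,  r̄m = 5.6143%
Cov = Σ(rp − r̄p)(rm − r̄m) / 7 = 55.3780
Var(rm) = Σ(rm − r̄m)² / 7 = 98.2127
β = Cov / Var = 55.3780 / 98.2127 = 0.5639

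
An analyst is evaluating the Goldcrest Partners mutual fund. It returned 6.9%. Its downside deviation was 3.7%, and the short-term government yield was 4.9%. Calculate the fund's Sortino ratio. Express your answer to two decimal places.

0.54

Sortino = (Rp − Rf) / σd = (6.9% − 4.9%) / 3.7% = 2.00% / 3.7% = 0.5405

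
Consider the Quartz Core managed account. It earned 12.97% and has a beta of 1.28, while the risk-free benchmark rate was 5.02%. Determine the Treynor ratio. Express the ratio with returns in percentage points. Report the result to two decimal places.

Treynor = (Rp − Rf) / β = (12.97% − 5.02%) / 1.28 = 7.95 / 1.28 = 6.2109

6.21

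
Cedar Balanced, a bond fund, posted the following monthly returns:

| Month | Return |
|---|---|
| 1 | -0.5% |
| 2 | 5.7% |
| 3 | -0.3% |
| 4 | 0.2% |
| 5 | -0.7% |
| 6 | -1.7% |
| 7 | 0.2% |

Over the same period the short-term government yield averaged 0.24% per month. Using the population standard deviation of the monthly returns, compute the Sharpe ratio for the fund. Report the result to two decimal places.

r̄ = (-0.5 + 5.7 − 0.3 + 0.2 − 0.7 − 1.7 + 0.2) / 7 = 2.90 / 7 = 0.4143%
Population std dev = √[35.0886 / 7] = 2.2389%
Sharpe = (r̄ − rf) / σ = (0.4143 − 0.24) / 2.2389 = 0.1743 / 2.2389 = 0.0779

0.08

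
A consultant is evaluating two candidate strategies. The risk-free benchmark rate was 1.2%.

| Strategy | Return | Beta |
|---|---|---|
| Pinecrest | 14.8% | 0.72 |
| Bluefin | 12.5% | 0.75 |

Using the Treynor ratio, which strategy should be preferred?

Pinecrest: Treynor = (14.8% − 1.2%) / 0.72 = 18.889
Bluefin: Treynor = (12.5% − 1.2%) / 0.75 = 15.067
Highest: Pinecrest (18.889).

Pinecrest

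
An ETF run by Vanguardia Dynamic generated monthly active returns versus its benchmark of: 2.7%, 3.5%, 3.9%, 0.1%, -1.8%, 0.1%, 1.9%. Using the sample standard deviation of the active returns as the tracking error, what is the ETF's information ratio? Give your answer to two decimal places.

0.71

r̄ = (2.7 + 3.5 + 3.9 + 0.1 − 1.8 + 0.1 + 1.9) / 7 = 1.4857%
Σ(r − r̄)² = (2.7 − 1.4857)² + (3.5 − 1.4857)² + (3.9 − 1.4857)² + … = 26.1686
sample σ = √(26.1686 / 6) = √4.3614 = 2.0884%
IR = r̄ / tracking error = 1.4857 / 2.0884 = 0.7114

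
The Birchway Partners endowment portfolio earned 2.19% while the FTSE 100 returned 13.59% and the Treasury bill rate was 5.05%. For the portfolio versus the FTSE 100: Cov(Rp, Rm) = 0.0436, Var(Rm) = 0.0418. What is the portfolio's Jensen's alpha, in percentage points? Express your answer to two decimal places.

-11.77

β = Cov / Var = 0.0436 / 0.0418 = 1.0431
E[R] = Rf + β(Rm − Rf) = 5.05% + 1.0431 × (13.59% − 5.05%) = 13.9581%
α = Rp − E[R] = 2.19% − 13.9581% = -11.7681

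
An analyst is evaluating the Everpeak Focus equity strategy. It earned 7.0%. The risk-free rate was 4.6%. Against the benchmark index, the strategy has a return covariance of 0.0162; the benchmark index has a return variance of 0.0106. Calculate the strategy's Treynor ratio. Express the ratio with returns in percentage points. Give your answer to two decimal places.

β = Cov / Var = 0.0162 / 0.0106 = 1.5283
Treynor = (Rp − Rf) / β = (7.0% − 4.6%) / 1.5283 = 2.40 / 1.5283 = 1.5704

1.57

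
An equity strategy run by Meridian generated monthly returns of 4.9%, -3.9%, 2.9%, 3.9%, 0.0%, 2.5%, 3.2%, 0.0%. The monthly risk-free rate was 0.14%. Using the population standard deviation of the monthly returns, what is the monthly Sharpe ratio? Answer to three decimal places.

r̄ = (4.9 − 3.9 + 2.9 + 3.9 + 0 + 2.5 + 3.2 + 0) / 8 = 13.50 / 8 = 1.6875%
Σ(r − r̄)² = (4.9 − 1.6875)² + (-3.9 − 1.6875)² + … = 56.5488
σ = √[56.5488 / 8] = 2.6587%
Sharpe = (r̄ − rf) / σ = (1.6875 − 0.14) / 2.6587 = 1.5475 / 2.6587 = 0.5821

0.582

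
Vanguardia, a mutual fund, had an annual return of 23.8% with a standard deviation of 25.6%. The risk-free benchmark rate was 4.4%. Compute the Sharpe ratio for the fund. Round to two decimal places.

0.76

Sharpe = (Rp − Rf) / σp = (23.8% − 4.4%) / 25.6% = 19.40% / 25.6% = 0.7578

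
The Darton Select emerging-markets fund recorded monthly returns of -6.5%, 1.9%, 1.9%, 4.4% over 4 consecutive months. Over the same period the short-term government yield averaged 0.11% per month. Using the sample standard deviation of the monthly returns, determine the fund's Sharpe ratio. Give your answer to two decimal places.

μ = (-6.5 + 1.9 + 1.9 + 4.4) / 4 = 1.70 / 4 = 0.4250%
Sample σ = √[Σ(r − μ)² / 3] = √[68.1075 / 3] = √22.7025 = 4.7647%
Sharpe = (μ − rf) / σ = (0.4250 − 0.11) / 4.7647 = 0.3150 / 4.7647 = 0.0661

0.07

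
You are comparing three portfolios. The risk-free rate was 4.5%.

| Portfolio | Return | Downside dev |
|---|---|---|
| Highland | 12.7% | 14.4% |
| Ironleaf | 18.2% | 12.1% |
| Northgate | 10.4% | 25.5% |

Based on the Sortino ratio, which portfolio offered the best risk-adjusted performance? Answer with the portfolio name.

Ironleaf

Highland: Sortino ratio = (12.7% − 4.5%) / 14.4% = 0.569
Ironleaf: Sortino ratio = (18.2% − 4.5%) / 12.1% = 1.132
Northgate: Sortino ratio = (10.4% − 4.5%) / 25.5% = 0.231
Highest: Ironleaf (1.132).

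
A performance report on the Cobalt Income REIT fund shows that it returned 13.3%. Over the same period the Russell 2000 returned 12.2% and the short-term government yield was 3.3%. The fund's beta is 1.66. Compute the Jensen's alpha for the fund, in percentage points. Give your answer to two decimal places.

-4.77

CAPM expected return = Rf + β(Rm − Rf) = 3.3% + 1.66 × (12.2% − 3.3%) = 3.3 + 1.66 × 8.90 = 18.0740%
Jensen's α = Rp − E[R] = 13.3% − 18.0740% = -4.7740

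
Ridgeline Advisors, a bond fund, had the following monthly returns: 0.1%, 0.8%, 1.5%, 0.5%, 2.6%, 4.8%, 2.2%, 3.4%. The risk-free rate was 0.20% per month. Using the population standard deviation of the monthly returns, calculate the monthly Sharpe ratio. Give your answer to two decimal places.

1.20

r̄ = (0.1 + 0.8 + 1.5 + 0.5 + 2.6 + 4.8 + 2.2 + 3.4) / 8 = 15.90 / 8 = 1.9875%
Σ(r − r̄)² = (0.1 − 1.9875)² + (0.8 − 1.9875)² + … = 17.7488
σ = √[17.7488 / 8] = 1.4895%
Sharpe = (r̄ − rf) / σ = (1.9875 − 0.2) / 1.4895 = 1.7875 / 1.4895 = 1.2001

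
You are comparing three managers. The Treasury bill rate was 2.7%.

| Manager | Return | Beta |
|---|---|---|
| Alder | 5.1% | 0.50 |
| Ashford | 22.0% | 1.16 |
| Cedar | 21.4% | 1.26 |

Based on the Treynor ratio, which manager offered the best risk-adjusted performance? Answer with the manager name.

Ashford

Alder: Treynor = (5.1% − 2.7%) / 0.50 = 4.800
Ashford: Treynor = (22.0% − 2.7%) / 1.16 = 16.638
Cedar: Treynor = (21.4% − 2.7%) / 1.26 = 14.841
Highest: Ashford (16.638).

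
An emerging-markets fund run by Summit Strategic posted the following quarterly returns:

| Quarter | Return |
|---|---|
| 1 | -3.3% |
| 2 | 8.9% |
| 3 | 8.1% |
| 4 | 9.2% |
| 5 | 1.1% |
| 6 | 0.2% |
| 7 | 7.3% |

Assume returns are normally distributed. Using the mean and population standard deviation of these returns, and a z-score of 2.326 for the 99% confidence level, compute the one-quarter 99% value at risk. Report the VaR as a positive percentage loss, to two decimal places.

Mean return μ = 31.50 / 7 = 4.5000%
Σ(r − μ)² = (-3.3 − 4.5000)² + (8.9 − 4.5000)² + … = 153.1400
population σ = √(153.1400 / 7) = √21.8771 = 4.6773%
VaR = −(μ − z·σ) = −(4.5000 − 2.326 × 4.6773) = −(-6.3794) = 6.3794%

6.38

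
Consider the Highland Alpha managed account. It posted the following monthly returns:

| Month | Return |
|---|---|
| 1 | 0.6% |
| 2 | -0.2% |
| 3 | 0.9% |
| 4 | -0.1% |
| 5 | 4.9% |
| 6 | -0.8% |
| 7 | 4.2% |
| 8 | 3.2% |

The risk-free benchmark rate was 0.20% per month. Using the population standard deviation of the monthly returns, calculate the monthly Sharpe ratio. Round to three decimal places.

0.677

r̄ = (0.6 − 0.2 + 0.9 − 0.1 + 4.9 − 0.8 + 4.2 + 3.2) / 8 = 12.70 / 8 = 1.5875%
Σ(r − r̄)² = (0.6 − 1.5875)² + (-0.2 − 1.5875)² + … = 33.5888
population σ = √(33.5888 / 8) = √4.1986 = 2.0490%
Sharpe = (r̄ − rf) / σ = (1.5875 − 0.2) / 2.0490 = 1.3875 / 2.0490 = 0.6772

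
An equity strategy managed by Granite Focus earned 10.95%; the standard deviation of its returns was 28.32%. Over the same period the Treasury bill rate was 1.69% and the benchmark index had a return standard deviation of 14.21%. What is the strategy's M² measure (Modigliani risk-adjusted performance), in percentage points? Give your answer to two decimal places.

6.34

Sharpe = (Rp − Rf) / σp = (10.95% − 1.69%) / 28.32% = 0.3270
M² = Rf + Sharpe × σm = 1.69% + 0.3270 × 14.21% = 6.3367%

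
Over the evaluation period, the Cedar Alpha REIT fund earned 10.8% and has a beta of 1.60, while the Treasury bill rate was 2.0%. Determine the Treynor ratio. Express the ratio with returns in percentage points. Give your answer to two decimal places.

5.50

Treynor = (Rp − Rf) / β = (10.8% − 2.0%) / 1.60 = 8.80 / 1.60 = 5.5000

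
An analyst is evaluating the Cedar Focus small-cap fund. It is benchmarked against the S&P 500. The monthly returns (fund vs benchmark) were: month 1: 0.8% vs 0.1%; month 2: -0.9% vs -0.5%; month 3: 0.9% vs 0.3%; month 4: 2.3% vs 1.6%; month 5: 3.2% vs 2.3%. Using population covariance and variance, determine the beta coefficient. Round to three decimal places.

r̄p = 1.2600%,  r̄m = 0.7600%
Cov = Σ(rp − r̄p)(rm − r̄m) / 5 = 1.4104
Var(rm) = Σ(rm − r̄m)² / 5 = 1.0624
β = Cov / Var = 1.4104 / 1.0624 = 1.3276

1.328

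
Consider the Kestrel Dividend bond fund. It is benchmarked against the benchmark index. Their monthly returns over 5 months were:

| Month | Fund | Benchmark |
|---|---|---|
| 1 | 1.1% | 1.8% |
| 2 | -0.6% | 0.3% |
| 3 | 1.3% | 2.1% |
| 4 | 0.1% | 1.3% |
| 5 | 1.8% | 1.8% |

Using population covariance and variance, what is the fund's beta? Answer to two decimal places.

r̄p = 0.7400%,  r̄m = 1.4600%
Cov = Σ(rp − r̄p)(rm − r̄m) / 5 = 0.4996
Var(rm) = Σ(rm − r̄m)² / 5 = 0.4024
β = Cov / Var = 0.4996 / 0.4024 = 1.2416

1.24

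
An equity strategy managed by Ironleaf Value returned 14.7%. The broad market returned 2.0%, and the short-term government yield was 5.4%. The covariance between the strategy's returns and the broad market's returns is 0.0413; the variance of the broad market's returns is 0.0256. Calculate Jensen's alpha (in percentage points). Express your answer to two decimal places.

14.79

β = Cov / Var = 0.0413 / 0.0256 = 1.6133
E[R] = Rf + β(Rm − Rf) = 5.4% + 1.6133 × (2.0% − 5.4%) = -0.0852%
α = Rp − E[R] = 14.7% − -0.0852% = 14.7852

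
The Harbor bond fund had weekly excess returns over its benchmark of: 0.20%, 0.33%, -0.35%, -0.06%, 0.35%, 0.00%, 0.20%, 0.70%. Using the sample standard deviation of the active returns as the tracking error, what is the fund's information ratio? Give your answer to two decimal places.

μ = (0.2 + 0.33 − 0.35 − 0.06 + 0.35 + 0 + 0.2 + 0.7) / 8 = 1.370 / 8 = 0.1713%
Sample σ = √[Σ(r − μ)² / 7] = √[0.6929 / 7] = √0.0990 = 0.3146%
IR = μ / tracking error = 0.1713 / 0.3146 = 0.5445

0.54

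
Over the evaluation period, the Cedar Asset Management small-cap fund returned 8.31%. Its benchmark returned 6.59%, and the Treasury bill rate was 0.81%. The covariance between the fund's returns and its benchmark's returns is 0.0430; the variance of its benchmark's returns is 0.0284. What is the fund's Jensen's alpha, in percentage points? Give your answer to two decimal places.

-1.25

β = Cov / Var = 0.0430 / 0.0284 = 1.5141
E[R] = Rf + β(Rm − Rf) = 0.81% + 1.5141 × (6.59% − 0.81%) = 9.5615%
α = Rp − E[R] = 8.31% − 9.5615% = -1.2515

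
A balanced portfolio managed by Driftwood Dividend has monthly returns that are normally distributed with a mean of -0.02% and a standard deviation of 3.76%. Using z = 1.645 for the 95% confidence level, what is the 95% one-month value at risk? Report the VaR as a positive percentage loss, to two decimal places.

VaR (as % loss) = −(μ − z·σ) = −(-0.02% − 1.645 × 3.76%) = −(-6.2052%) = 6.2052%

6.21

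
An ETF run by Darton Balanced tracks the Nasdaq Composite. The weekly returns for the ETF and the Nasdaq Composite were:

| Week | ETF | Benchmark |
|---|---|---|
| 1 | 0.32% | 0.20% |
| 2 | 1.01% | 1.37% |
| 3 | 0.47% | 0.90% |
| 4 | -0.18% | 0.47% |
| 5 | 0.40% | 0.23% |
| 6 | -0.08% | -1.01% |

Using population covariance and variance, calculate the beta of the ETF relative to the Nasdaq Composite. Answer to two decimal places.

r̄p = 0.3233%,  r̄m = 0.3600%
Cov = Σ(rp − r̄p)(rm − r̄m) / 6 = 0.2101
Var(rm) = Σ(rm − r̄m)² / 6 = 0.5405
β = Cov / Var = 0.2101 / 0.5405 = 0.3887

0.39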